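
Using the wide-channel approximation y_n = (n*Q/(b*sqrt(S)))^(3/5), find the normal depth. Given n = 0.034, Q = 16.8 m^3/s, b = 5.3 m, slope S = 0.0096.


We use the wide-channel approximation y_n = (n*Q/(b*sqrt(S)))^(3/5).
sqrt(S) = sqrt(0.0096) = 0.09798.
Numerator: n*Q = 0.034 * 16.8 = 0.5712.
Denominator: b*sqrt(S) = 5.3 * 0.09798 = 0.519294.
arg = 1.1.
y_n = 1.1^(3/5) = 1.0588 m.

1.0588


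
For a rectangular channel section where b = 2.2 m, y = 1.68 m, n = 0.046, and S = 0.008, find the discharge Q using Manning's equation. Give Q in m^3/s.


For a rectangular channel, the cross-sectional area A = b * y = 2.2 * 1.68 = 3.7 m^2.
The wetted perimeter P = b + 2y = 2.2 + 2*1.68 = 5.56 m.
Hydraulic radius R = A/P = 3.7/5.56 = 0.6647 m.
Velocity V = (1/n)*R^(2/3)*S^(1/2) = (1/0.046)*0.6647^(2/3)*0.008^(1/2) = 1.481 m/s.
Discharge Q = A * V = 3.7 * 1.481 = 5.474 m^3/s.

5.474


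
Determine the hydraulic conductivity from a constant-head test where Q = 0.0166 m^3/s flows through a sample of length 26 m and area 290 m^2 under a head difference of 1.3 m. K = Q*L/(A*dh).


From K = Q*L / (A*dh):
Numerator: Q*L = 0.0166 * 26 = 0.4316.
Denominator: A*dh = 290 * 1.3 = 377.0.
K = 0.4316 / 377.0 = 0.001145 m/s.

0.001145


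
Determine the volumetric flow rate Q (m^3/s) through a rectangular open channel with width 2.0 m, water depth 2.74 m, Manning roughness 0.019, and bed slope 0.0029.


For a rectangular channel, the cross-sectional area A = b * y = 2.0 * 2.74 = 5.48 m^2.
The wetted perimeter P = b + 2y = 2.0 + 2*2.74 = 7.48 m.
Hydraulic radius R = A/P = 5.48/7.48 = 0.7326 m.
Velocity V = (1/n)*R^(2/3)*S^(1/2) = (1/0.019)*0.7326^(2/3)*0.0029^(1/2) = 2.3034 m/s.
Discharge Q = A * V = 5.48 * 2.3034 = 12.622 m^3/s.

12.622


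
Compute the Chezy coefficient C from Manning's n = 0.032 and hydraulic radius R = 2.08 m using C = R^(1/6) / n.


The Chezy coefficient relates to Manning's n through C = R^(1/6) / n.
R^(1/6) = 2.08^(1/6) = 1.129823.
C = 1.129823 / 0.032 = 35.31 m^(1/2)/s.

35.31


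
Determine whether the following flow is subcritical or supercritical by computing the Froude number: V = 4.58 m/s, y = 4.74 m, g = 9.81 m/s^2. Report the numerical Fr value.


The Froude number is defined as Fr = V / sqrt(g*y).
g*y = 9.81 * 4.74 = 46.4994.
sqrt(g*y) = sqrt(46.4994) = 6.819.
Fr = 4.58 / 6.819 = 0.6716.
Since Fr < 1, the flow is subcritical.

0.6716


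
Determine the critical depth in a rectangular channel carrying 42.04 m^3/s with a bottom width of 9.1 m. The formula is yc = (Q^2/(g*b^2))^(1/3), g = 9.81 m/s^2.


Using yc = (Q^2 / (g * b^2))^(1/3):
Q^2 = 42.04^2 = 1767.36.
g * b^2 = 9.81 * 9.1^2 = 9.81 * 82.81 = 812.37.
Q^2 / (g*b^2) = 1767.36 / 812.37 = 2.1756.
yc = 2.1756^(1/3) = 1.2958 m.

1.2958


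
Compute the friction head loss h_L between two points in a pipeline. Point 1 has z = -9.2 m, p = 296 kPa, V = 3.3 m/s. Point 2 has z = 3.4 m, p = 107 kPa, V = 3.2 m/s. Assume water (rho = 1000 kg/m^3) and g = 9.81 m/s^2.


Total head at each section: H = z + p/(rho*g) + V^2/(2g).
H1 = -9.2 + 296*1000/(1000*9.81) + 3.3^2/(2*9.81)
   = -9.2 + 30.173 + 0.555
   = 21.528 m.
H2 = 3.4 + 107*1000/(1000*9.81) + 3.2^2/(2*9.81)
   = 3.4 + 10.907 + 0.5219
   = 14.829 m.
h_L = H1 - H2 = 21.528 - 14.829 = 6.699 m.

6.699


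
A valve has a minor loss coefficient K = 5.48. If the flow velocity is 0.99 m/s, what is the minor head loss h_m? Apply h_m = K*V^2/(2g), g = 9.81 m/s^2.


Minor loss formula: h_m = K * V^2/(2g).
V^2 = 0.99^2 = 0.9801.
V^2/(2g) = 0.9801 / 19.62 = 0.05 m.
h_m = 5.48 * 0.05 = 0.2737 m.

0.2737


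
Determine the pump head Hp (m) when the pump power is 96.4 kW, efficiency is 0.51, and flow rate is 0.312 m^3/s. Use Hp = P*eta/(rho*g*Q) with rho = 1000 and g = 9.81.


Pump head formula: Hp = P * eta / (rho * g * Q).
Numerator: P * eta = 96.4 * 1000 * 0.51 = 49164.0 W.
Denominator: rho * g * Q = 1000 * 9.81 * 0.312 = 3060.72.
Hp = 49164.0 / 3060.72 = 16.06 m.

16.06


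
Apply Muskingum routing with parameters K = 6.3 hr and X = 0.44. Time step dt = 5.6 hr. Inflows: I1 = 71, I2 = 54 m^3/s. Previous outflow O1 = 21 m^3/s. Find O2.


Muskingum coefficients:
denom = 2*K*(1-X) + dt = 2*6.3*(1-0.44) + 5.6 = 12.656.
C0 = (dt - 2*K*X)/denom = (5.6 - 2*6.3*0.44)/12.656 = 0.0044.
C1 = (dt + 2*K*X)/denom = (5.6 + 2*6.3*0.44)/12.656 = 0.8805.
C2 = (2*K*(1-X) - dt)/denom = 0.115.
O2 = C0*I2 + C1*I1 + C2*O1
   = 0.0044*54 + 0.8805*71 + 0.115*21
   = 65.17 m^3/s.

65.17


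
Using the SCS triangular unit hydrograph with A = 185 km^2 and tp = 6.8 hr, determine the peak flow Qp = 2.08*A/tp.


SCS formula: Qp = 2.08 * A / tp.
Qp = 2.08 * 185 / 6.8
   = 384.8 / 6.8
   = 56.59 m^3/s per cm.

56.59


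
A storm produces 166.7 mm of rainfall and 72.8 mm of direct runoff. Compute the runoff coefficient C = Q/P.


The runoff coefficient C = runoff depth / rainfall depth.
C = 72.8 / 166.7
  = 0.4367.

0.4367


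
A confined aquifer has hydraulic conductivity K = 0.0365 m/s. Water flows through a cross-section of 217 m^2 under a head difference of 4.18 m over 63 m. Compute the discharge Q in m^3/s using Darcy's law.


Darcy's law: Q = K * A * i, where i = dh/L.
Hydraulic gradient i = 4.18 / 63 = 0.066349.
Q = 0.0365 * 217 * 0.066349
  = 0.5255 m^3/s.

0.5255


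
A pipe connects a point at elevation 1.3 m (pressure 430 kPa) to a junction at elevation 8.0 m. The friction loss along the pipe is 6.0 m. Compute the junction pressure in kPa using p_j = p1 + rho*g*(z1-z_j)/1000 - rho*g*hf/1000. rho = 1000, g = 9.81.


Junction pressure: p_j = p1 + rho*g*(z1 - z_j)/1000 - rho*g*hf/1000.
Elevation term = 1000*9.81*(1.3 - 8.0)/1000 = -65.727 kPa.
Friction term = 1000*9.81*6.0/1000 = 58.86 kPa.
p_j = 430 + -65.727 - 58.86 = 305.41 kPa.

305.41


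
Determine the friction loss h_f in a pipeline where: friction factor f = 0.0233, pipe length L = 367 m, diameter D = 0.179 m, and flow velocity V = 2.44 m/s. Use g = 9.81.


Darcy-Weisbach equation: h_f = f * (L/D) * V^2/(2g).
f * L/D = 0.0233 * 367/0.179 = 47.7715.
V^2/(2g) = 2.44^2 / (2*9.81) = 5.9536 / 19.62 = 0.3034 m.
h_f = 47.7715 * 0.3034 = 14.496 m.

14.496


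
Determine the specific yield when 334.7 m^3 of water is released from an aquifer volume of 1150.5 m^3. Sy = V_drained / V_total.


Specific yield Sy = Volume drained / Total volume.
Sy = 334.7 / 1150.5
   = 0.2909.

0.2909


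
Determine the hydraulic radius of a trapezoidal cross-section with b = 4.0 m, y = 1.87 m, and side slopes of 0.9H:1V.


For a trapezoidal section with side slope z:
A = (b + z*y)*y = (4.0 + 0.9*1.87)*1.87 = 10.627 m^2.
P = b + 2*y*sqrt(1 + z^2) = 4.0 + 2*1.87*sqrt(1 + 0.9^2) = 9.032 m.
R = A/P = 10.627 / 9.032 = 1.1767 m.

1.1767


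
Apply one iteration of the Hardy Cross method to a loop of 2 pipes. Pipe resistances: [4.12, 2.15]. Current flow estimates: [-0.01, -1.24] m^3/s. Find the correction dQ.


Numerator terms (r*Q*|Q|): 4.12*-0.01*|-0.01| = -0.0004; 2.15*-1.24*|-1.24| = -3.3058.
Sum of numerator = -3.3063.
Denominator terms (r*|Q|): 4.12*|-0.01| = 0.0412; 2.15*|-1.24| = 2.666.
2 * sum of denominator = 2 * 2.7072 = 5.4144.
dQ = --3.3063 / 5.4144 = 0.6106 m^3/s.

0.6106


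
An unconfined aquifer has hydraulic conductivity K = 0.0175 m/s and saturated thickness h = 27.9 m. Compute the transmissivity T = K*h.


Transmissivity is defined as T = K * h.
T = 0.0175 * 27.9
  = 0.4883 m^2/s.

0.4883


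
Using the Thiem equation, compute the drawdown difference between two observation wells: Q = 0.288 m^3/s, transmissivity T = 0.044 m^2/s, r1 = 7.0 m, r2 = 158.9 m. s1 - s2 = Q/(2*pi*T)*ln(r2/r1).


Thiem equation: s1 - s2 = Q/(2*pi*T) * ln(r2/r1).
ln(r2/r1) = ln(158.9/7.0) = 3.1224.
Q/(2*pi*T) = 0.288 / (2*pi*0.044) = 0.288 / 0.2765 = 1.0417.
s1 - s2 = 1.0417 * 3.1224 = 3.2527 m.

3.2527


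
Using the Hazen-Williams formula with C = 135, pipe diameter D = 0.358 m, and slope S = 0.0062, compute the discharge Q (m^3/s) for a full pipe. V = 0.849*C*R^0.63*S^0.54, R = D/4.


For a full circular pipe, R = D/4 = 0.358/4 = 0.0895 m.
V = 0.849 * 135 * 0.0895^0.63 * 0.0062^0.54
  = 0.849 * 135 * 0.218599 * 0.064253
  = 1.6098 m/s.
Pipe area A = pi*D^2/4 = pi*0.358^2/4 = 0.1007 m^2.
Q = A * V = 0.1007 * 1.6098 = 0.162 m^3/s.

0.162


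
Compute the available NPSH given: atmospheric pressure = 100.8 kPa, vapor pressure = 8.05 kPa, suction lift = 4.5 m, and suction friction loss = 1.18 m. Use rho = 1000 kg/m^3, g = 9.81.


NPSHa = p_atm/(rho*g) - z_s - hf_s - p_vap/(rho*g).
p_atm/(rho*g) = 100.8*1000 / (1000*9.81) = 10.275 m.
p_vap/(rho*g) = 8.05*1000 / (1000*9.81) = 0.821 m.
NPSHa = 10.275 - 4.5 - 1.18 - 0.821
      = 3.77 m.

3.77


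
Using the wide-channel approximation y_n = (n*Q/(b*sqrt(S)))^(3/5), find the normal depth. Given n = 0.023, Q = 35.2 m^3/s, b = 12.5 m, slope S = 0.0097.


We use the wide-channel approximation y_n = (n*Q/(b*sqrt(S)))^(3/5).
sqrt(S) = sqrt(0.0097) = 0.098489.
Numerator: n*Q = 0.023 * 35.2 = 0.8096.
Denominator: b*sqrt(S) = 12.5 * 0.098489 = 1.231112.
arg = 0.6576.
y_n = 0.6576^(3/5) = 0.7777 m.

0.7777


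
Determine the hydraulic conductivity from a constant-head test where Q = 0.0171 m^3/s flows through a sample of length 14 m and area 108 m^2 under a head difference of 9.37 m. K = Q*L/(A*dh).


From K = Q*L / (A*dh):
Numerator: Q*L = 0.0171 * 14 = 0.2394.
Denominator: A*dh = 108 * 9.37 = 1011.96.
K = 0.2394 / 1011.96 = 0.000237 m/s.

0.000237


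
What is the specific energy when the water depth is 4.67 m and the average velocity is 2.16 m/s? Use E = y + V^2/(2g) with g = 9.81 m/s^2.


Specific energy E = y + V^2/(2g).
Velocity head = V^2/(2g) = 2.16^2 / (2*9.81) = 4.6656 / 19.62 = 0.2378 m.
E = 4.67 + 0.2378 = 4.9078 m.

4.9078


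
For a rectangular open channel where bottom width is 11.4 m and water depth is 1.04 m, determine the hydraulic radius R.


For a rectangular section:
Flow area A = b * y = 11.4 * 1.04 = 11.86 m^2.
Wetted perimeter P = b + 2y = 11.4 + 2*1.04 = 13.48 m.
Hydraulic radius R = A/P = 11.86 / 13.48 = 0.8795 m.

0.8795


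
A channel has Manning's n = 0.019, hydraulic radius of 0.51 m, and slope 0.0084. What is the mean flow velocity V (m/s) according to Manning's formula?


Manning's equation gives V = (1/n) * R^(2/3) * S^(1/2).
First, compute R^(2/3) = 0.51^(2/3) = 0.6383.
Next, S^(1/2) = 0.0084^(1/2) = 0.091652.
Then 1/n = 1/0.019 = 52.63.
V = 52.63 * 0.6383 * 0.091652 = 3.0792 m/s.

3.0792


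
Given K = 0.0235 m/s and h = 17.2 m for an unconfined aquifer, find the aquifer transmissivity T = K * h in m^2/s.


Transmissivity is defined as T = K * h.
T = 0.0235 * 17.2
  = 0.4042 m^2/s.

0.4042


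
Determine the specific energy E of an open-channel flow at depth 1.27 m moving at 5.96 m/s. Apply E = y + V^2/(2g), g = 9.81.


Specific energy E = y + V^2/(2g).
Velocity head = V^2/(2g) = 5.96^2 / (2*9.81) = 35.5216 / 19.62 = 1.8105 m.
E = 1.27 + 1.8105 = 3.0805 m.

3.0805


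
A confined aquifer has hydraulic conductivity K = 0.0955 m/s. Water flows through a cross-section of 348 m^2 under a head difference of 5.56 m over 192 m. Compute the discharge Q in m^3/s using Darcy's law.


Darcy's law: Q = K * A * i, where i = dh/L.
Hydraulic gradient i = 5.56 / 192 = 0.028958.
Q = 0.0955 * 348 * 0.028958
  = 0.9624 m^3/s.

0.9624


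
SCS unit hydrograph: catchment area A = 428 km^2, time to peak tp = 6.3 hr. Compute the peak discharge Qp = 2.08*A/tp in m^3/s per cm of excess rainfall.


SCS formula: Qp = 2.08 * A / tp.
Qp = 2.08 * 428 / 6.3
   = 890.24 / 6.3
   = 141.31 m^3/s per cm.

141.31


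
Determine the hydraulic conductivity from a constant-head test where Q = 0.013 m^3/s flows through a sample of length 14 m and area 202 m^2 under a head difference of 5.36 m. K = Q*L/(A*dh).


From K = Q*L / (A*dh):
Numerator: Q*L = 0.013 * 14 = 0.182.
Denominator: A*dh = 202 * 5.36 = 1082.72.
K = 0.182 / 1082.72 = 0.000168 m/s.

0.000168


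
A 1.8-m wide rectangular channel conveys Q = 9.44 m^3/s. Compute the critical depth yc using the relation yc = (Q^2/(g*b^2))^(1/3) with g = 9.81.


Using yc = (Q^2 / (g * b^2))^(1/3):
Q^2 = 9.44^2 = 89.11.
g * b^2 = 9.81 * 1.8^2 = 9.81 * 3.24 = 31.78.
Q^2 / (g*b^2) = 89.11 / 31.78 = 2.804.
yc = 2.804^(1/3) = 1.4101 m.

1.4101


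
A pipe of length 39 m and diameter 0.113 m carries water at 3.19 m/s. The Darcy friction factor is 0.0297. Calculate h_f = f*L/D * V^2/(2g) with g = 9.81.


Darcy-Weisbach equation: h_f = f * (L/D) * V^2/(2g).
f * L/D = 0.0297 * 39/0.113 = 10.2504.
V^2/(2g) = 3.19^2 / (2*9.81) = 10.1761 / 19.62 = 0.5187 m.
h_f = 10.2504 * 0.5187 = 5.316 m.

5.316


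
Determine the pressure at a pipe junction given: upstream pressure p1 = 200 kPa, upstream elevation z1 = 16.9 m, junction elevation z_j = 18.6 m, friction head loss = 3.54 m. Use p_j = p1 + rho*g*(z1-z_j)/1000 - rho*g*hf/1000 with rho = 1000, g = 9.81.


Junction pressure: p_j = p1 + rho*g*(z1 - z_j)/1000 - rho*g*hf/1000.
Elevation term = 1000*9.81*(16.9 - 18.6)/1000 = -16.677 kPa.
Friction term = 1000*9.81*3.54/1000 = 34.727 kPa.
p_j = 200 + -16.677 - 34.727 = 148.6 kPa.

148.6


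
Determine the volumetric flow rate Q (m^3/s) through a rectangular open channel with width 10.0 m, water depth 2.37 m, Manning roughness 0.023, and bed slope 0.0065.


For a rectangular channel, the cross-sectional area A = b * y = 10.0 * 2.37 = 23.7 m^2.
The wetted perimeter P = b + 2y = 10.0 + 2*2.37 = 14.74 m.
Hydraulic radius R = A/P = 23.7/14.74 = 1.6079 m.
Velocity V = (1/n)*R^(2/3)*S^(1/2) = (1/0.023)*1.6079^(2/3)*0.0065^(1/2) = 4.8109 m/s.
Discharge Q = A * V = 23.7 * 4.8109 = 114.019 m^3/s.

114.019


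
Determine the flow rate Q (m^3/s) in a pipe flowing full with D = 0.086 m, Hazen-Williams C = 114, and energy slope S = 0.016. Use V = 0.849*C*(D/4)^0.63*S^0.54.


For a full circular pipe, R = D/4 = 0.086/4 = 0.0215 m.
V = 0.849 * 114 * 0.0215^0.63 * 0.016^0.54
  = 0.849 * 114 * 0.089009 * 0.107207
  = 0.9236 m/s.
Pipe area A = pi*D^2/4 = pi*0.086^2/4 = 0.0058 m^2.
Q = A * V = 0.0058 * 0.9236 = 0.0054 m^3/s.

0.0054


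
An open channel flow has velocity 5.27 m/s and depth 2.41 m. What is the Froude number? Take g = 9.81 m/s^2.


The Froude number is defined as Fr = V / sqrt(g*y).
g*y = 9.81 * 2.41 = 23.6421.
sqrt(g*y) = sqrt(23.6421) = 4.8623.
Fr = 5.27 / 4.8623 = 1.0838.

1.0838


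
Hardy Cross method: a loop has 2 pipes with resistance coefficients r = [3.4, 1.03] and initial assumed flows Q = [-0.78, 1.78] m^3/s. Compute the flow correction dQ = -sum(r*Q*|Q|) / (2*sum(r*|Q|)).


Numerator terms (r*Q*|Q|): 3.4*-0.78*|-0.78| = -2.0686; 1.03*1.78*|1.78| = 3.2635.
Sum of numerator = 1.1949.
Denominator terms (r*|Q|): 3.4*|-0.78| = 2.652; 1.03*|1.78| = 1.8334.
2 * sum of denominator = 2 * 4.4854 = 8.9708.
dQ = -1.1949 / 8.9708 = -0.1332 m^3/s.

-0.1332


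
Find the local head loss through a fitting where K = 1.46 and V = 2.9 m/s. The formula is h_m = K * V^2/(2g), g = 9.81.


Minor loss formula: h_m = K * V^2/(2g).
V^2 = 2.9^2 = 8.41.
V^2/(2g) = 8.41 / 19.62 = 0.4286 m.
h_m = 1.46 * 0.4286 = 0.6258 m.

0.6258


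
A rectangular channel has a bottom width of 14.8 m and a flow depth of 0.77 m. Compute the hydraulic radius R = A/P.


For a rectangular section:
Flow area A = b * y = 14.8 * 0.77 = 11.4 m^2.
Wetted perimeter P = b + 2y = 14.8 + 2*0.77 = 16.34 m.
Hydraulic radius R = A/P = 11.4 / 16.34 = 0.6974 m.

0.6974


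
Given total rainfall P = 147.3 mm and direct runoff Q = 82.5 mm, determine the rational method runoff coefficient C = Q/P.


The runoff coefficient C = runoff depth / rainfall depth.
C = 82.5 / 147.3
  = 0.5601.

0.5601


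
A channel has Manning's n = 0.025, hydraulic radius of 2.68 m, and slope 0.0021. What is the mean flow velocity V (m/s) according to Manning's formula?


Manning's equation gives V = (1/n) * R^(2/3) * S^(1/2).
First, compute R^(2/3) = 2.68^(2/3) = 1.9294.
Next, S^(1/2) = 0.0021^(1/2) = 0.045826.
Then 1/n = 1/0.025 = 40.0.
V = 40.0 * 1.9294 * 0.045826 = 3.5367 m/s.

3.5367


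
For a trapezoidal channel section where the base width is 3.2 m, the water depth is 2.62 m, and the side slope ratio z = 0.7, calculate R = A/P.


For a trapezoidal section with side slope z:
A = (b + z*y)*y = (3.2 + 0.7*2.62)*2.62 = 13.189 m^2.
P = b + 2*y*sqrt(1 + z^2) = 3.2 + 2*2.62*sqrt(1 + 0.7^2) = 9.596 m.
R = A/P = 13.189 / 9.596 = 1.3744 m.

1.3744


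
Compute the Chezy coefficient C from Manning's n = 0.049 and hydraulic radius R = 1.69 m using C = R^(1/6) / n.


The Chezy coefficient relates to Manning's n through C = R^(1/6) / n.
R^(1/6) = 1.69^(1/6) = 1.091393.
C = 1.091393 / 0.049 = 22.27 m^(1/2)/s.

22.27


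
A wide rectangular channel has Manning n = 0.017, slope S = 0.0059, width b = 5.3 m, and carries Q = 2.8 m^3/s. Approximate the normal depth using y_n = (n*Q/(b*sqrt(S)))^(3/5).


We use the wide-channel approximation y_n = (n*Q/(b*sqrt(S)))^(3/5).
sqrt(S) = sqrt(0.0059) = 0.076811.
Numerator: n*Q = 0.017 * 2.8 = 0.0476.
Denominator: b*sqrt(S) = 5.3 * 0.076811 = 0.407098.
arg = 0.1169.
y_n = 0.1169^(3/5) = 0.2759 m.

0.2759


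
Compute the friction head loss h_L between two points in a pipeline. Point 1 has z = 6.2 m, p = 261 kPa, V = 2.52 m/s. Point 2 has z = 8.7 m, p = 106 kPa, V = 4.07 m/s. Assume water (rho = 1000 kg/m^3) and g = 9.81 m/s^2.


Total head at each section: H = z + p/(rho*g) + V^2/(2g).
H1 = 6.2 + 261*1000/(1000*9.81) + 2.52^2/(2*9.81)
   = 6.2 + 26.606 + 0.3237
   = 33.129 m.
H2 = 8.7 + 106*1000/(1000*9.81) + 4.07^2/(2*9.81)
   = 8.7 + 10.805 + 0.8443
   = 20.35 m.
h_L = H1 - H2 = 33.129 - 20.35 = 12.78 m.

12.78


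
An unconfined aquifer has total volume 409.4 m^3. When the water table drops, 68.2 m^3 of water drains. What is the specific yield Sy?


Specific yield Sy = Volume drained / Total volume.
Sy = 68.2 / 409.4
   = 0.1666.

0.1666


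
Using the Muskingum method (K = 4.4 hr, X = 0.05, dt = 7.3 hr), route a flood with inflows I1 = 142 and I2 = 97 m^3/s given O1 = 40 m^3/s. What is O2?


Muskingum coefficients:
denom = 2*K*(1-X) + dt = 2*4.4*(1-0.05) + 7.3 = 15.66.
C0 = (dt - 2*K*X)/denom = (7.3 - 2*4.4*0.05)/15.66 = 0.4381.
C1 = (dt + 2*K*X)/denom = (7.3 + 2*4.4*0.05)/15.66 = 0.4943.
C2 = (2*K*(1-X) - dt)/denom = 0.0677.
O2 = C0*I2 + C1*I1 + C2*O1
   = 0.4381*97 + 0.4943*142 + 0.0677*40
   = 115.38 m^3/s.

115.38


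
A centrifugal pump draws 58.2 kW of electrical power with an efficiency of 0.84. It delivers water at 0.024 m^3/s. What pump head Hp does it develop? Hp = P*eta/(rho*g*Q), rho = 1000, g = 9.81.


Pump head formula: Hp = P * eta / (rho * g * Q).
Numerator: P * eta = 58.2 * 1000 * 0.84 = 48888.0 W.
Denominator: rho * g * Q = 1000 * 9.81 * 0.024 = 235.44.
Hp = 48888.0 / 235.44 = 207.65 m.

207.65


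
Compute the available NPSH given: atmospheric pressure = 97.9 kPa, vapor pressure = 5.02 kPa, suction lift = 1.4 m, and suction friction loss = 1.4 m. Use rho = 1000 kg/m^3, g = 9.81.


NPSHa = p_atm/(rho*g) - z_s - hf_s - p_vap/(rho*g).
p_atm/(rho*g) = 97.9*1000 / (1000*9.81) = 9.98 m.
p_vap/(rho*g) = 5.02*1000 / (1000*9.81) = 0.512 m.
NPSHa = 9.98 - 1.4 - 1.4 - 0.512
      = 6.67 m.

6.67


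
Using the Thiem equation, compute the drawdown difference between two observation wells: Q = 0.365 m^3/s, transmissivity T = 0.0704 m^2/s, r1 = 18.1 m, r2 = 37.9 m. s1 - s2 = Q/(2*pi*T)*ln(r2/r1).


Thiem equation: s1 - s2 = Q/(2*pi*T) * ln(r2/r1).
ln(r2/r1) = ln(37.9/18.1) = 0.739.
Q/(2*pi*T) = 0.365 / (2*pi*0.0704) = 0.365 / 0.4423 = 0.8252.
s1 - s2 = 0.8252 * 0.739 = 0.6098 m.

0.6098


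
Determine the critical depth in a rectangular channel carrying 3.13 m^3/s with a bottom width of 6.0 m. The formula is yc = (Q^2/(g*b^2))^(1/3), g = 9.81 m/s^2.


Using yc = (Q^2 / (g * b^2))^(1/3):
Q^2 = 3.13^2 = 9.8.
g * b^2 = 9.81 * 6.0^2 = 9.81 * 36.0 = 353.16.
Q^2 / (g*b^2) = 9.8 / 353.16 = 0.0277.
yc = 0.0277^(1/3) = 0.3027 m.

0.3027


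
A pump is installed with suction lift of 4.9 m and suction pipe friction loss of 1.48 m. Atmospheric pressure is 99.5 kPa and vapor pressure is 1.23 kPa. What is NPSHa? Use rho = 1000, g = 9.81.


NPSHa = p_atm/(rho*g) - z_s - hf_s - p_vap/(rho*g).
p_atm/(rho*g) = 99.5*1000 / (1000*9.81) = 10.143 m.
p_vap/(rho*g) = 1.23*1000 / (1000*9.81) = 0.125 m.
NPSHa = 10.143 - 4.9 - 1.48 - 0.125
      = 3.64 m.

3.64


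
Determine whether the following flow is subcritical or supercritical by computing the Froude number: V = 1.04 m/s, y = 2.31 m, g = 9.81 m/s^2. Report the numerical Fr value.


The Froude number is defined as Fr = V / sqrt(g*y).
g*y = 9.81 * 2.31 = 22.6611.
sqrt(g*y) = sqrt(22.6611) = 4.7604.
Fr = 1.04 / 4.7604 = 0.2185.
Since Fr < 1, the flow is subcritical.

0.2185


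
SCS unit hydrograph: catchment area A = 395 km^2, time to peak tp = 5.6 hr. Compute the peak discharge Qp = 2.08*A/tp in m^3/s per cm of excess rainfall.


SCS formula: Qp = 2.08 * A / tp.
Qp = 2.08 * 395 / 5.6
   = 821.6 / 5.6
   = 146.71 m^3/s per cm.

146.71


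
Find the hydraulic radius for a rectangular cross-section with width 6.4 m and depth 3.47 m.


For a rectangular section:
Flow area A = b * y = 6.4 * 3.47 = 22.21 m^2.
Wetted perimeter P = b + 2y = 6.4 + 2*3.47 = 13.34 m.
Hydraulic radius R = A/P = 22.21 / 13.34 = 1.6648 m.

1.6648


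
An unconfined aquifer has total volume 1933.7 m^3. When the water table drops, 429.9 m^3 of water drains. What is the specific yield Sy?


Specific yield Sy = Volume drained / Total volume.
Sy = 429.9 / 1933.7
   = 0.2223.

0.2223


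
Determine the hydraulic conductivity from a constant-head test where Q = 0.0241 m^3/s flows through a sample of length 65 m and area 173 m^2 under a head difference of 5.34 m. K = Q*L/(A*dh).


From K = Q*L / (A*dh):
Numerator: Q*L = 0.0241 * 65 = 1.5665.
Denominator: A*dh = 173 * 5.34 = 923.82.
K = 1.5665 / 923.82 = 0.001696 m/s.

0.001696


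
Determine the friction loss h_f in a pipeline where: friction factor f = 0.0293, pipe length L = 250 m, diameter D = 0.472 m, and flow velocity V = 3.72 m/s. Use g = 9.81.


Darcy-Weisbach equation: h_f = f * (L/D) * V^2/(2g).
f * L/D = 0.0293 * 250/0.472 = 15.5191.
V^2/(2g) = 3.72^2 / (2*9.81) = 13.8384 / 19.62 = 0.7053 m.
h_f = 15.5191 * 0.7053 = 10.946 m.

10.946


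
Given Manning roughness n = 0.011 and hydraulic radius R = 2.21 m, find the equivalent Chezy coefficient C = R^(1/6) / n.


The Chezy coefficient relates to Manning's n through C = R^(1/6) / n.
R^(1/6) = 2.21^(1/6) = 1.141297.
C = 1.141297 / 0.011 = 103.75 m^(1/2)/s.

103.75


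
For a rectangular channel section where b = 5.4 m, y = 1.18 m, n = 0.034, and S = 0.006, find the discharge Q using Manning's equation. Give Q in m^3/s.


For a rectangular channel, the cross-sectional area A = b * y = 5.4 * 1.18 = 6.37 m^2.
The wetted perimeter P = b + 2y = 5.4 + 2*1.18 = 7.76 m.
Hydraulic radius R = A/P = 6.37/7.76 = 0.8211 m.
Velocity V = (1/n)*R^(2/3)*S^(1/2) = (1/0.034)*0.8211^(2/3)*0.006^(1/2) = 1.9977 m/s.
Discharge Q = A * V = 6.37 * 1.9977 = 12.73 m^3/s.

12.73


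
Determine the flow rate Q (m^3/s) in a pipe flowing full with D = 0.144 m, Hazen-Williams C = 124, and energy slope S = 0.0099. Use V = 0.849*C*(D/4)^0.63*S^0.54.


For a full circular pipe, R = D/4 = 0.144/4 = 0.036 m.
V = 0.849 * 124 * 0.036^0.63 * 0.0099^0.54
  = 0.849 * 124 * 0.12316 * 0.082726
  = 1.0726 m/s.
Pipe area A = pi*D^2/4 = pi*0.144^2/4 = 0.0163 m^2.
Q = A * V = 0.0163 * 1.0726 = 0.0175 m^3/s.

0.0175


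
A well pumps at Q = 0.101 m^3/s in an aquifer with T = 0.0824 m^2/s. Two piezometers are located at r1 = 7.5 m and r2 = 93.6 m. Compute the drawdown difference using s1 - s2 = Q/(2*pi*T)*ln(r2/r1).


Thiem equation: s1 - s2 = Q/(2*pi*T) * ln(r2/r1).
ln(r2/r1) = ln(93.6/7.5) = 2.5241.
Q/(2*pi*T) = 0.101 / (2*pi*0.0824) = 0.101 / 0.5177 = 0.1951.
s1 - s2 = 0.1951 * 2.5241 = 0.4924 m.

0.4924


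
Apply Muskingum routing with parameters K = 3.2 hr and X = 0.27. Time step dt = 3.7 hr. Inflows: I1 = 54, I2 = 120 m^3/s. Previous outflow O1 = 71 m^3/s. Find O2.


Muskingum coefficients:
denom = 2*K*(1-X) + dt = 2*3.2*(1-0.27) + 3.7 = 8.372.
C0 = (dt - 2*K*X)/denom = (3.7 - 2*3.2*0.27)/8.372 = 0.2355.
C1 = (dt + 2*K*X)/denom = (3.7 + 2*3.2*0.27)/8.372 = 0.6484.
C2 = (2*K*(1-X) - dt)/denom = 0.1161.
O2 = C0*I2 + C1*I1 + C2*O1
   = 0.2355*120 + 0.6484*54 + 0.1161*71
   = 71.52 m^3/s.

71.52


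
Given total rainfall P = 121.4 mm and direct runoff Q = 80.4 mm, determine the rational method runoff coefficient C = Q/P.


The runoff coefficient C = runoff depth / rainfall depth.
C = 80.4 / 121.4
  = 0.6623.

0.6623


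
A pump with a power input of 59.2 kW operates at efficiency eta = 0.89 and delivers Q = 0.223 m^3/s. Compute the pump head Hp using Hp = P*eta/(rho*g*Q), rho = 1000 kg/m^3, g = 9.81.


Pump head formula: Hp = P * eta / (rho * g * Q).
Numerator: P * eta = 59.2 * 1000 * 0.89 = 52688.0 W.
Denominator: rho * g * Q = 1000 * 9.81 * 0.223 = 2187.63.
Hp = 52688.0 / 2187.63 = 24.08 m.

24.08


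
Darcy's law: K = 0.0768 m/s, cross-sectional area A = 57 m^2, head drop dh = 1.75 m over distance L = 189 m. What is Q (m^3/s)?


Darcy's law: Q = K * A * i, where i = dh/L.
Hydraulic gradient i = 1.75 / 189 = 0.009259.
Q = 0.0768 * 57 * 0.009259
  = 0.0405 m^3/s.

0.0405


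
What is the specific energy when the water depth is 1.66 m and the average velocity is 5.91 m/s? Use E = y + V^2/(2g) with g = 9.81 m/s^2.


Specific energy E = y + V^2/(2g).
Velocity head = V^2/(2g) = 5.91^2 / (2*9.81) = 34.9281 / 19.62 = 1.7802 m.
E = 1.66 + 1.7802 = 3.4402 m.

3.4402


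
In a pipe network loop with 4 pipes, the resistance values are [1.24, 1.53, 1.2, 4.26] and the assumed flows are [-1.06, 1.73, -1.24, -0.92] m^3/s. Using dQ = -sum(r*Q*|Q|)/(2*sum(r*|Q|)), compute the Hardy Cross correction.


Numerator terms (r*Q*|Q|): 1.24*-1.06*|-1.06| = -1.3933; 1.53*1.73*|1.73| = 4.5791; 1.2*-1.24*|-1.24| = -1.8451; 4.26*-0.92*|-0.92| = -3.6057.
Sum of numerator = -2.2649.
Denominator terms (r*|Q|): 1.24*|-1.06| = 1.3144; 1.53*|1.73| = 2.6469; 1.2*|-1.24| = 1.488; 4.26*|-0.92| = 3.9192.
2 * sum of denominator = 2 * 9.3685 = 18.737.
dQ = --2.2649 / 18.737 = 0.1209 m^3/s.

0.1209


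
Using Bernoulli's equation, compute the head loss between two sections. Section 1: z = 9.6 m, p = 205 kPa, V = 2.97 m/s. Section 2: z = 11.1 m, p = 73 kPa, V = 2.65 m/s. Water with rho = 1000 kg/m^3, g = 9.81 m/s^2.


Total head at each section: H = z + p/(rho*g) + V^2/(2g).
H1 = 9.6 + 205*1000/(1000*9.81) + 2.97^2/(2*9.81)
   = 9.6 + 20.897 + 0.4496
   = 30.947 m.
H2 = 11.1 + 73*1000/(1000*9.81) + 2.65^2/(2*9.81)
   = 11.1 + 7.441 + 0.3579
   = 18.899 m.
h_L = H1 - H2 = 30.947 - 18.899 = 12.047 m.

12.047


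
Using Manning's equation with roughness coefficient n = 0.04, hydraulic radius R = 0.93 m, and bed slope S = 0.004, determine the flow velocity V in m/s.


Manning's equation gives V = (1/n) * R^(2/3) * S^(1/2).
First, compute R^(2/3) = 0.93^(2/3) = 0.9528.
Next, S^(1/2) = 0.004^(1/2) = 0.063246.
Then 1/n = 1/0.04 = 25.0.
V = 25.0 * 0.9528 * 0.063246 = 1.5065 m/s.

1.5065


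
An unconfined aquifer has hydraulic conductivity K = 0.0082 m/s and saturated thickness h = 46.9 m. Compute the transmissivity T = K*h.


Transmissivity is defined as T = K * h.
T = 0.0082 * 46.9
  = 0.3846 m^2/s.

0.3846


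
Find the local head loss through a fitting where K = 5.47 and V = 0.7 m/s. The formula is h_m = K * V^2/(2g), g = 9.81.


Minor loss formula: h_m = K * V^2/(2g).
V^2 = 0.7^2 = 0.49.
V^2/(2g) = 0.49 / 19.62 = 0.025 m.
h_m = 5.47 * 0.025 = 0.1366 m.

0.1366


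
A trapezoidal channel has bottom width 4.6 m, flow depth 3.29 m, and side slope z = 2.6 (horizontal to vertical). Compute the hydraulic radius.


For a trapezoidal section with side slope z:
A = (b + z*y)*y = (4.6 + 2.6*3.29)*3.29 = 43.277 m^2.
P = b + 2*y*sqrt(1 + z^2) = 4.6 + 2*3.29*sqrt(1 + 2.6^2) = 22.93 m.
R = A/P = 43.277 / 22.93 = 1.8874 m.

1.8874


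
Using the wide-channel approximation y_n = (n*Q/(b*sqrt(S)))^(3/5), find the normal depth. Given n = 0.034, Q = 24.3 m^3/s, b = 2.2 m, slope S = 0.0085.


We use the wide-channel approximation y_n = (n*Q/(b*sqrt(S)))^(3/5).
sqrt(S) = sqrt(0.0085) = 0.092195.
Numerator: n*Q = 0.034 * 24.3 = 0.8262.
Denominator: b*sqrt(S) = 2.2 * 0.092195 = 0.202829.
arg = 4.0734.
y_n = 4.0734^(3/5) = 2.3226 m.

2.3226


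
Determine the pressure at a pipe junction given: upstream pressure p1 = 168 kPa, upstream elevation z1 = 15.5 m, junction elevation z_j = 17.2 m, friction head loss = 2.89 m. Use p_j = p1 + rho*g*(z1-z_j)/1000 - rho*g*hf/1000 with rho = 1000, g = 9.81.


Junction pressure: p_j = p1 + rho*g*(z1 - z_j)/1000 - rho*g*hf/1000.
Elevation term = 1000*9.81*(15.5 - 17.2)/1000 = -16.677 kPa.
Friction term = 1000*9.81*2.89/1000 = 28.351 kPa.
p_j = 168 + -16.677 - 28.351 = 122.97 kPa.

122.97


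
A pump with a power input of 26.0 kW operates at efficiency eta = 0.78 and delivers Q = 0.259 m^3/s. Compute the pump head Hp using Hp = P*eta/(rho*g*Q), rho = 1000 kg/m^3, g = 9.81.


Pump head formula: Hp = P * eta / (rho * g * Q).
Numerator: P * eta = 26.0 * 1000 * 0.78 = 20280.0 W.
Denominator: rho * g * Q = 1000 * 9.81 * 0.259 = 2540.79.
Hp = 20280.0 / 2540.79 = 7.98 m.

7.98


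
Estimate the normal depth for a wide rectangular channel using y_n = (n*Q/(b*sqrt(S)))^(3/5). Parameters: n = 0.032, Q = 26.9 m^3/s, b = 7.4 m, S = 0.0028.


We use the wide-channel approximation y_n = (n*Q/(b*sqrt(S)))^(3/5).
sqrt(S) = sqrt(0.0028) = 0.052915.
Numerator: n*Q = 0.032 * 26.9 = 0.8608.
Denominator: b*sqrt(S) = 7.4 * 0.052915 = 0.391571.
arg = 2.1983.
y_n = 2.1983^(3/5) = 1.6042 m.

1.6042


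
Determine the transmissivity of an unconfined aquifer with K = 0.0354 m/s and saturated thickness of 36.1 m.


Transmissivity is defined as T = K * h.
T = 0.0354 * 36.1
  = 1.2779 m^2/s.

1.2779


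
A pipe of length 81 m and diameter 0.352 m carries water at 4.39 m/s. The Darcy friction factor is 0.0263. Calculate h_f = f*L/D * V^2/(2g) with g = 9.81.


Darcy-Weisbach equation: h_f = f * (L/D) * V^2/(2g).
f * L/D = 0.0263 * 81/0.352 = 6.052.
V^2/(2g) = 4.39^2 / (2*9.81) = 19.2721 / 19.62 = 0.9823 m.
h_f = 6.052 * 0.9823 = 5.945 m.

5.945


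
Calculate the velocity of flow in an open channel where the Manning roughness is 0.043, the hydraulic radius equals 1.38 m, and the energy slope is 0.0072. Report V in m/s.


Manning's equation gives V = (1/n) * R^(2/3) * S^(1/2).
First, compute R^(2/3) = 1.38^(2/3) = 1.2395.
Next, S^(1/2) = 0.0072^(1/2) = 0.084853.
Then 1/n = 1/0.043 = 23.26.
V = 23.26 * 1.2395 * 0.084853 = 2.446 m/s.

2.446


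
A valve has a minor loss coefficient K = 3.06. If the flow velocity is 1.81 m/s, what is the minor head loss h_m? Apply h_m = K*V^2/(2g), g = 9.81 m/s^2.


Minor loss formula: h_m = K * V^2/(2g).
V^2 = 1.81^2 = 3.2761.
V^2/(2g) = 3.2761 / 19.62 = 0.167 m.
h_m = 3.06 * 0.167 = 0.511 m.

0.511


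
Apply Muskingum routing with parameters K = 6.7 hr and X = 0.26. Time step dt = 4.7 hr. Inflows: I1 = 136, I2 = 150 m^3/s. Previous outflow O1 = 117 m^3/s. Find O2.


Muskingum coefficients:
denom = 2*K*(1-X) + dt = 2*6.7*(1-0.26) + 4.7 = 14.616.
C0 = (dt - 2*K*X)/denom = (4.7 - 2*6.7*0.26)/14.616 = 0.0832.
C1 = (dt + 2*K*X)/denom = (4.7 + 2*6.7*0.26)/14.616 = 0.5599.
C2 = (2*K*(1-X) - dt)/denom = 0.3569.
O2 = C0*I2 + C1*I1 + C2*O1
   = 0.0832*150 + 0.5599*136 + 0.3569*117
   = 130.38 m^3/s.

130.38


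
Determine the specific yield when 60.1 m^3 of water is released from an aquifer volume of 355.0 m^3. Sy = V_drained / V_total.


Specific yield Sy = Volume drained / Total volume.
Sy = 60.1 / 355.0
   = 0.1693.

0.1693


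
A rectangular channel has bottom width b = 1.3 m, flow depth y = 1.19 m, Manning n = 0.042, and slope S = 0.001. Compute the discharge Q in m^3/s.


For a rectangular channel, the cross-sectional area A = b * y = 1.3 * 1.19 = 1.55 m^2.
The wetted perimeter P = b + 2y = 1.3 + 2*1.19 = 3.68 m.
Hydraulic radius R = A/P = 1.55/3.68 = 0.4204 m.
Velocity V = (1/n)*R^(2/3)*S^(1/2) = (1/0.042)*0.4204^(2/3)*0.001^(1/2) = 0.4225 m/s.
Discharge Q = A * V = 1.55 * 0.4225 = 0.654 m^3/s.

0.654


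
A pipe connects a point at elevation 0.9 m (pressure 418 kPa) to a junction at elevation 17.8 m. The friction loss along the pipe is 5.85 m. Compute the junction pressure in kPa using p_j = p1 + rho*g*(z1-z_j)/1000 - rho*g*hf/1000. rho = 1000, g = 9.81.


Junction pressure: p_j = p1 + rho*g*(z1 - z_j)/1000 - rho*g*hf/1000.
Elevation term = 1000*9.81*(0.9 - 17.8)/1000 = -165.789 kPa.
Friction term = 1000*9.81*5.85/1000 = 57.389 kPa.
p_j = 418 + -165.789 - 57.389 = 194.82 kPa.

194.82


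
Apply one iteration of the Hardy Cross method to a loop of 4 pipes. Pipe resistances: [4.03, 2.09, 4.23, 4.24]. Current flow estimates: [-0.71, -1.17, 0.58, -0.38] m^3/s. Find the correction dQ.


Numerator terms (r*Q*|Q|): 4.03*-0.71*|-0.71| = -2.0315; 2.09*-1.17*|-1.17| = -2.861; 4.23*0.58*|0.58| = 1.423; 4.24*-0.38*|-0.38| = -0.6123.
Sum of numerator = -4.0818.
Denominator terms (r*|Q|): 4.03*|-0.71| = 2.8613; 2.09*|-1.17| = 2.4453; 4.23*|0.58| = 2.4534; 4.24*|-0.38| = 1.6112.
2 * sum of denominator = 2 * 9.3712 = 18.7424.
dQ = --4.0818 / 18.7424 = 0.2178 m^3/s.

0.2178


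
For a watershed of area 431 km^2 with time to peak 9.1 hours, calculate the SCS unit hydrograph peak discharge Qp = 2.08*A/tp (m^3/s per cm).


SCS formula: Qp = 2.08 * A / tp.
Qp = 2.08 * 431 / 9.1
   = 896.48 / 9.1
   = 98.51 m^3/s per cm.

98.51


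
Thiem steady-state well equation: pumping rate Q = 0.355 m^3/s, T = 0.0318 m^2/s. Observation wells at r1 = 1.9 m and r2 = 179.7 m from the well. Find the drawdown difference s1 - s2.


Thiem equation: s1 - s2 = Q/(2*pi*T) * ln(r2/r1).
ln(r2/r1) = ln(179.7/1.9) = 4.5494.
Q/(2*pi*T) = 0.355 / (2*pi*0.0318) = 0.355 / 0.1998 = 1.7767.
s1 - s2 = 1.7767 * 4.5494 = 8.0831 m.

8.0831


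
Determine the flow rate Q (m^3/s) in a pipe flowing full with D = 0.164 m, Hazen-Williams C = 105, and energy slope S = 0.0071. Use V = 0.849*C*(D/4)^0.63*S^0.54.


For a full circular pipe, R = D/4 = 0.164/4 = 0.041 m.
V = 0.849 * 105 * 0.041^0.63 * 0.0071^0.54
  = 0.849 * 105 * 0.133676 * 0.069132
  = 0.8238 m/s.
Pipe area A = pi*D^2/4 = pi*0.164^2/4 = 0.0211 m^2.
Q = A * V = 0.0211 * 0.8238 = 0.0174 m^3/s.

0.0174


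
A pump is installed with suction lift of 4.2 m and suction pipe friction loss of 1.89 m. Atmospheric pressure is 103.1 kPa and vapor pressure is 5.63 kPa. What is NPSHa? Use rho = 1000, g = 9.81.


NPSHa = p_atm/(rho*g) - z_s - hf_s - p_vap/(rho*g).
p_atm/(rho*g) = 103.1*1000 / (1000*9.81) = 10.51 m.
p_vap/(rho*g) = 5.63*1000 / (1000*9.81) = 0.574 m.
NPSHa = 10.51 - 4.2 - 1.89 - 0.574
      = 3.85 m.

3.85


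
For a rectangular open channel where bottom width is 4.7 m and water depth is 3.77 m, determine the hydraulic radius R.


For a rectangular section:
Flow area A = b * y = 4.7 * 3.77 = 17.72 m^2.
Wetted perimeter P = b + 2y = 4.7 + 2*3.77 = 12.24 m.
Hydraulic radius R = A/P = 17.72 / 12.24 = 1.4476 m.

1.4476


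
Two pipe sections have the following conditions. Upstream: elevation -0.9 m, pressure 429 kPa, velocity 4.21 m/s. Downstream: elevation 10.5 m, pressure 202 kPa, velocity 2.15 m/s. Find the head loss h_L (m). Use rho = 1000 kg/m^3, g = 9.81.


Total head at each section: H = z + p/(rho*g) + V^2/(2g).
H1 = -0.9 + 429*1000/(1000*9.81) + 4.21^2/(2*9.81)
   = -0.9 + 43.731 + 0.9034
   = 43.734 m.
H2 = 10.5 + 202*1000/(1000*9.81) + 2.15^2/(2*9.81)
   = 10.5 + 20.591 + 0.2356
   = 31.327 m.
h_L = H1 - H2 = 43.734 - 31.327 = 12.407 m.

12.407


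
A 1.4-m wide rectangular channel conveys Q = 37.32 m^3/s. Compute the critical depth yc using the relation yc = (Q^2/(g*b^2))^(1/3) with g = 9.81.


Using yc = (Q^2 / (g * b^2))^(1/3):
Q^2 = 37.32^2 = 1392.78.
g * b^2 = 9.81 * 1.4^2 = 9.81 * 1.96 = 19.23.
Q^2 / (g*b^2) = 1392.78 / 19.23 = 72.4275.
yc = 72.4275^(1/3) = 4.1686 m.

4.1686


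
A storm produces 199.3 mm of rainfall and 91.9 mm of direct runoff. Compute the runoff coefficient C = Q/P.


The runoff coefficient C = runoff depth / rainfall depth.
C = 91.9 / 199.3
  = 0.4611.

0.4611


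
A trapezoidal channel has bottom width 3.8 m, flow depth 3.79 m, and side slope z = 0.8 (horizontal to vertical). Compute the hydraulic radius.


For a trapezoidal section with side slope z:
A = (b + z*y)*y = (3.8 + 0.8*3.79)*3.79 = 25.893 m^2.
P = b + 2*y*sqrt(1 + z^2) = 3.8 + 2*3.79*sqrt(1 + 0.8^2) = 13.507 m.
R = A/P = 25.893 / 13.507 = 1.917 m.

1.917


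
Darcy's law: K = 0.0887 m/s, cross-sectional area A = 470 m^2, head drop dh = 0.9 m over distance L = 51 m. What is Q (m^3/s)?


Darcy's law: Q = K * A * i, where i = dh/L.
Hydraulic gradient i = 0.9 / 51 = 0.017647.
Q = 0.0887 * 470 * 0.017647
  = 0.7357 m^3/s.

0.7357


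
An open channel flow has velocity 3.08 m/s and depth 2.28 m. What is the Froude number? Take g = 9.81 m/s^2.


The Froude number is defined as Fr = V / sqrt(g*y).
g*y = 9.81 * 2.28 = 22.3668.
sqrt(g*y) = sqrt(22.3668) = 4.7294.
Fr = 3.08 / 4.7294 = 0.6513.

0.6513


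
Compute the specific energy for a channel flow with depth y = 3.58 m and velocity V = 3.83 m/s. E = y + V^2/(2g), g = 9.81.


Specific energy E = y + V^2/(2g).
Velocity head = V^2/(2g) = 3.83^2 / (2*9.81) = 14.6689 / 19.62 = 0.7477 m.
E = 3.58 + 0.7477 = 4.3277 m.

4.3277


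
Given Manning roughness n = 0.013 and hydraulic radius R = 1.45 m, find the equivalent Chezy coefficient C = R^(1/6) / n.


The Chezy coefficient relates to Manning's n through C = R^(1/6) / n.
R^(1/6) = 1.45^(1/6) = 1.063885.
C = 1.063885 / 0.013 = 81.84 m^(1/2)/s.

81.84


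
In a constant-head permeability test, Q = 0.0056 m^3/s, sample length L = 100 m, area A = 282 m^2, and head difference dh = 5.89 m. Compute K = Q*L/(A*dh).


From K = Q*L / (A*dh):
Numerator: Q*L = 0.0056 * 100 = 0.56.
Denominator: A*dh = 282 * 5.89 = 1660.98.
K = 0.56 / 1660.98 = 0.000337 m/s.

0.000337


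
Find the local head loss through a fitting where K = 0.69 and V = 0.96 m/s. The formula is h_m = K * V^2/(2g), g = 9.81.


Minor loss formula: h_m = K * V^2/(2g).
V^2 = 0.96^2 = 0.9216.
V^2/(2g) = 0.9216 / 19.62 = 0.047 m.
h_m = 0.69 * 0.047 = 0.0324 m.

0.0324


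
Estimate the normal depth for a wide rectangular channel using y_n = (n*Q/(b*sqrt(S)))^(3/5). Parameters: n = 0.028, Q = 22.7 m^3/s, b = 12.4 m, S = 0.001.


We use the wide-channel approximation y_n = (n*Q/(b*sqrt(S)))^(3/5).
sqrt(S) = sqrt(0.001) = 0.031623.
Numerator: n*Q = 0.028 * 22.7 = 0.6356.
Denominator: b*sqrt(S) = 12.4 * 0.031623 = 0.392125.
arg = 1.6209.
y_n = 1.6209^(3/5) = 1.3362 m.

1.3362


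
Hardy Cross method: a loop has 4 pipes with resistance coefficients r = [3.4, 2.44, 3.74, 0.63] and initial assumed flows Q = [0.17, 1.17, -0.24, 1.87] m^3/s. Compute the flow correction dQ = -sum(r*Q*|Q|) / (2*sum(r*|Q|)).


Numerator terms (r*Q*|Q|): 3.4*0.17*|0.17| = 0.0983; 2.44*1.17*|1.17| = 3.3401; 3.74*-0.24*|-0.24| = -0.2154; 0.63*1.87*|1.87| = 2.203.
Sum of numerator = 5.426.
Denominator terms (r*|Q|): 3.4*|0.17| = 0.578; 2.44*|1.17| = 2.8548; 3.74*|-0.24| = 0.8976; 0.63*|1.87| = 1.1781.
2 * sum of denominator = 2 * 5.5085 = 11.017.
dQ = -5.426 / 11.017 = -0.4925 m^3/s.

-0.4925


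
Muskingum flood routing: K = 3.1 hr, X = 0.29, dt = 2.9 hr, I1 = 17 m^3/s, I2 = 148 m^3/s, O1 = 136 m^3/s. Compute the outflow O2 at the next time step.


Muskingum coefficients:
denom = 2*K*(1-X) + dt = 2*3.1*(1-0.29) + 2.9 = 7.302.
C0 = (dt - 2*K*X)/denom = (2.9 - 2*3.1*0.29)/7.302 = 0.1509.
C1 = (dt + 2*K*X)/denom = (2.9 + 2*3.1*0.29)/7.302 = 0.6434.
C2 = (2*K*(1-X) - dt)/denom = 0.2057.
O2 = C0*I2 + C1*I1 + C2*O1
   = 0.1509*148 + 0.6434*17 + 0.2057*136
   = 61.25 m^3/s.

61.25


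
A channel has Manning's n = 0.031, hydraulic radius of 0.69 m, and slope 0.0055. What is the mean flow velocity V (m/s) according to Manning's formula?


Manning's equation gives V = (1/n) * R^(2/3) * S^(1/2).
First, compute R^(2/3) = 0.69^(2/3) = 0.7808.
Next, S^(1/2) = 0.0055^(1/2) = 0.074162.
Then 1/n = 1/0.031 = 32.26.
V = 32.26 * 0.7808 * 0.074162 = 1.868 m/s.

1.868
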